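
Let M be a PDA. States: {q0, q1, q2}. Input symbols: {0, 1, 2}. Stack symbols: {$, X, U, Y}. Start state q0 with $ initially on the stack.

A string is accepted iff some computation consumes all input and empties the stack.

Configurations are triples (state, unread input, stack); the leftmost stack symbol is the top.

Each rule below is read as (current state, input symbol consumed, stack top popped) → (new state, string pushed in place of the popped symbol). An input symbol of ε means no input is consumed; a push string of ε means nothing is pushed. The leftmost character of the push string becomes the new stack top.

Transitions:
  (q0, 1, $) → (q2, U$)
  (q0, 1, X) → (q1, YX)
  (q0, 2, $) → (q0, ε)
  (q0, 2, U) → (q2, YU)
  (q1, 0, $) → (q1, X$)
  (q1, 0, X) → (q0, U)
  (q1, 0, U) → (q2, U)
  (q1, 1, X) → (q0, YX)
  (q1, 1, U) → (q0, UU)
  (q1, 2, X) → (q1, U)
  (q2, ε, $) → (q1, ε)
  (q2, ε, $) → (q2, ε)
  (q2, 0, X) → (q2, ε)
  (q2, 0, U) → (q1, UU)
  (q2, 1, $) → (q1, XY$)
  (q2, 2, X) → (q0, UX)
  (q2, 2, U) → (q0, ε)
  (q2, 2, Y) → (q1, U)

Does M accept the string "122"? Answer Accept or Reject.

Accept

One accepting computation: (q0, 122, $) ⊢ (q2, 22, U$) ⊢ (q0, 2, $) ⊢ (q0, ε, ε)
All input consumed and the stack is empty.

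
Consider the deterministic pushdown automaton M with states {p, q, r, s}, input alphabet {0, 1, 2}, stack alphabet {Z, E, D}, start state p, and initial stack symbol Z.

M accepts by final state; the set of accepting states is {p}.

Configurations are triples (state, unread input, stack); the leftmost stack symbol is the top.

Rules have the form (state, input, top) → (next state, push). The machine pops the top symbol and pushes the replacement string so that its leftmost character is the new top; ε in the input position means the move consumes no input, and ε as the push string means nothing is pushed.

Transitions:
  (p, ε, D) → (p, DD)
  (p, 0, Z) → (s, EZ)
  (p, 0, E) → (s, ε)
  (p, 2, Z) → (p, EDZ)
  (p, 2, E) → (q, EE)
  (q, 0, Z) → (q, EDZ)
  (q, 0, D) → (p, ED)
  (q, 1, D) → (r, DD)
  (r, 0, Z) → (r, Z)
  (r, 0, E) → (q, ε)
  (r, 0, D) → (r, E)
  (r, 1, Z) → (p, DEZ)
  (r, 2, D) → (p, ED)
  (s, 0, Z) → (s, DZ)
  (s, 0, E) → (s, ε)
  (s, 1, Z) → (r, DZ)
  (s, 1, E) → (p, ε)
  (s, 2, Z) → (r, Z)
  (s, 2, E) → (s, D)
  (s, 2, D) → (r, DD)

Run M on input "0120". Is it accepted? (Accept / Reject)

(p, 0120, Z)
  read 0, top Z: go to s, push EZ → (s, 120, EZ)
  read 1, top E: go to p, push ε → (p, 20, Z)
  read 2, top Z: go to p, push EDZ → (p, 0, EDZ)
  read 0, top E: go to s, push ε → (s, ε, DZ)
All input consumed; state s ∉ F and no further ε-move applies.

Reject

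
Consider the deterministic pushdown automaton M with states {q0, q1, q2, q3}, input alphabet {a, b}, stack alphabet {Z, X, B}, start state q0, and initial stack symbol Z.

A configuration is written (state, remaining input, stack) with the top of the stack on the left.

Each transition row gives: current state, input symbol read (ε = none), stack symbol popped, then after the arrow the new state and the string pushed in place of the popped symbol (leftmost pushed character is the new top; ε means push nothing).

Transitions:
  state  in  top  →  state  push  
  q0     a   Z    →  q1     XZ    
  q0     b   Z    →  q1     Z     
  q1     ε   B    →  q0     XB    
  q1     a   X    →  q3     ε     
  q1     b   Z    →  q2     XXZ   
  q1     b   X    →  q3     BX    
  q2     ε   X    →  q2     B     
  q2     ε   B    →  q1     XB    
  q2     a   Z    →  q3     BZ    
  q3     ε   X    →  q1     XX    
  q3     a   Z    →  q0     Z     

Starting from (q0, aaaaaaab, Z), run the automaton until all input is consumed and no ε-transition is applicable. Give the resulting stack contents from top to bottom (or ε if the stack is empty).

(q0, aaaaaaab, Z)
  read a, top Z: go to q1, push XZ → (q1, aaaaaab, XZ)
  read a, top X: go to q3, push ε → (q3, aaaaab, Z)
  read a, top Z: go to q0, push Z → (q0, aaaab, Z)
  read a, top Z: go to q1, push XZ → (q1, aaab, XZ)
  read a, top X: go to q3, push ε → (q3, aab, Z)
  read a, top Z: go to q0, push Z → (q0, ab, Z)
  read a, top Z: go to q1, push XZ → (q1, b, XZ)
  read b, top X: go to q3, push BX → (q3, ε, BXZ)
All input consumed in state q3 with stack BXZ.

BXZ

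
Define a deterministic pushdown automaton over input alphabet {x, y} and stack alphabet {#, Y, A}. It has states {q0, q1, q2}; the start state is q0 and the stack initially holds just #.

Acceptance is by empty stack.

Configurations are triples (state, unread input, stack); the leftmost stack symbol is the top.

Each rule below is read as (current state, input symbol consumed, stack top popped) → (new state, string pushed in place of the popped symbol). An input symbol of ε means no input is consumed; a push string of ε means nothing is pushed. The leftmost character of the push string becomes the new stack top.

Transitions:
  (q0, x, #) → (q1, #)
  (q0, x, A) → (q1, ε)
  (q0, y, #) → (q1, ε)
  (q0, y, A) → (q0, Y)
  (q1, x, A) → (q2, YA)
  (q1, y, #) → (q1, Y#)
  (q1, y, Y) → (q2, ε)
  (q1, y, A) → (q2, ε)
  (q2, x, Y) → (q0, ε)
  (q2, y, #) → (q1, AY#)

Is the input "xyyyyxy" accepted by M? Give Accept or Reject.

Accept

(q0, xyyyyxy, #)
  read x, top #: go to q1, push # → (q1, yyyyxy, #)
  read y, top #: go to q1, push Y# → (q1, yyyxy, Y#)
  read y, top Y: go to q2, push ε → (q2, yyxy, #)
  read y, top #: go to q1, push AY# → (q1, yxy, AY#)
  read y, top A: go to q2, push ε → (q2, xy, Y#)
  read x, top Y: go to q0, push ε → (q0, y, #)
  read y, top #: go to q1, push ε → (q1, ε, ε)
All input consumed and the stack is empty.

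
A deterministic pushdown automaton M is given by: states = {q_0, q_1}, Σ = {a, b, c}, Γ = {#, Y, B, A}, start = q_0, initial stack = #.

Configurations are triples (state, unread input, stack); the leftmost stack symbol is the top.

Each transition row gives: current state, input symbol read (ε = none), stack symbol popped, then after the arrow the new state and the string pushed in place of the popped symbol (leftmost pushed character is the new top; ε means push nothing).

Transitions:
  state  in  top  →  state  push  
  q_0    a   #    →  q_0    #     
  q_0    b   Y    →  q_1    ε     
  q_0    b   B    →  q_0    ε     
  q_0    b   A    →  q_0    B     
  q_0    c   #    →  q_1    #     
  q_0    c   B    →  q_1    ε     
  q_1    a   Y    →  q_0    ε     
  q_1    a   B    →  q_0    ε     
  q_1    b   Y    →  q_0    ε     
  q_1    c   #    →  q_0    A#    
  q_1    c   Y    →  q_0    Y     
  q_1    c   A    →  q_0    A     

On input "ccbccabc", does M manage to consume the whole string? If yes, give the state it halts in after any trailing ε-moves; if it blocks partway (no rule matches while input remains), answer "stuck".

stuck

(q_0, ccbccabc, #) ⊢ (q_1, cbccabc, #) ⊢ (q_0, bccabc, A#) ⊢ (q_0, ccabc, B#) ⊢ (q_1, cabc, #) ⊢ (q_0, abc, A#)
No transition for (q_0, a, top A); M blocks with input abc remaining.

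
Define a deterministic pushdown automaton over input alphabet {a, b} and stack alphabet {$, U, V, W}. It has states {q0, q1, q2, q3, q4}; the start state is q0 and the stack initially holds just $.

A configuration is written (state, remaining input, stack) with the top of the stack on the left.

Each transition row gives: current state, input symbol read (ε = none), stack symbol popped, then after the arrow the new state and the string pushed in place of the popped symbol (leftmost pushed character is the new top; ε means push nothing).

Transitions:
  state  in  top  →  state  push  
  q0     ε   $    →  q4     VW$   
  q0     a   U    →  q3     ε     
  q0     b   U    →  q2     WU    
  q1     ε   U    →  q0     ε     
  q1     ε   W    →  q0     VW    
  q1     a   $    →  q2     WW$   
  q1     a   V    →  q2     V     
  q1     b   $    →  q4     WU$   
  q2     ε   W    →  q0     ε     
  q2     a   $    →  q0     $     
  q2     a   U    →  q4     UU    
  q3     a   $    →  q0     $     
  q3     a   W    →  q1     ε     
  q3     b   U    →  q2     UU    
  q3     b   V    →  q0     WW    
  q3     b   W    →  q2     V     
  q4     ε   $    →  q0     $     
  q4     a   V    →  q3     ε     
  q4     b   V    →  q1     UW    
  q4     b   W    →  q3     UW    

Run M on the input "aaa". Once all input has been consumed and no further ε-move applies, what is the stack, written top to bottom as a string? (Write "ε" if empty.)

(q0, aaa, $)
  ε-move, top $: go to q4, push VW$ → (q4, aaa, VW$)
  read a, top V: go to q3, push ε → (q3, aa, W$)
  read a, top W: go to q1, push ε → (q1, a, $)
  read a, top $: go to q2, push WW$ → (q2, ε, WW$)
  ε-move, top W: go to q0, push ε → (q0, ε, W$)
All input consumed in state q0 with stack W$.

W$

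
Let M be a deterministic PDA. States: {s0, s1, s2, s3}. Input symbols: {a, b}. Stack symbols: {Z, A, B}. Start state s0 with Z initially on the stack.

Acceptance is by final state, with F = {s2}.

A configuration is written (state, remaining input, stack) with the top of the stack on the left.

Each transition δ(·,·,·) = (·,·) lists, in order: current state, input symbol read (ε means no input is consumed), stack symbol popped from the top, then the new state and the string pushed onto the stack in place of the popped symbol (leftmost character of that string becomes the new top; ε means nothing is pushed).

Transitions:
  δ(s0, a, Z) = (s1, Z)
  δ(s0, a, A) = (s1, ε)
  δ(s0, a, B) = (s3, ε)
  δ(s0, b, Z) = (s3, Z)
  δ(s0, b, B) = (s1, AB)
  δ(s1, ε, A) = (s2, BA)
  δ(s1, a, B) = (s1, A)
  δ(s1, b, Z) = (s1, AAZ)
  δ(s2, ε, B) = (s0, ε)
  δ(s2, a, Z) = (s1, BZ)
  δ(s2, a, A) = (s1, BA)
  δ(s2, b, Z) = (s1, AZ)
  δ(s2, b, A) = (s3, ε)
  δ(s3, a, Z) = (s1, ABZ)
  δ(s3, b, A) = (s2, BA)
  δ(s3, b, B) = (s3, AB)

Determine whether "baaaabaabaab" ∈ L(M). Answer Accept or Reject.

(s0, baaaabaabaab, Z) ⊢ (s3, aaaabaabaab, Z) ⊢ (s1, aaabaabaab, ABZ) ⊢ (s2, aaabaabaab, BABZ) ⊢ (s0, aaabaabaab, ABZ) ⊢ (s1, aabaabaab, BZ) ⊢ (s1, abaabaab, AZ) ⊢ (s2, abaabaab, BAZ) ⊢ (s0, abaabaab, AZ) ⊢ (s1, baabaab, Z) ⊢ (s1, aabaab, AAZ) ⊢ (s2, aabaab, BAAZ) ⊢ (s0, aabaab, AAZ) ⊢ (s1, abaab, AZ) ⊢ (s2, abaab, BAZ) ⊢ (s0, abaab, AZ) ⊢ (s1, baab, Z) ⊢ (s1, aab, AAZ) ⊢ (s2, aab, BAAZ) ⊢ (s0, aab, AAZ) ⊢ (s1, ab, AZ) ⊢ (s2, ab, BAZ) ⊢ (s0, ab, AZ) ⊢ (s1, b, Z) ⊢ (s1, ε, AAZ) ⊢ (s2, ε, BAAZ)
All input consumed; state s2 ∈ F.

Accept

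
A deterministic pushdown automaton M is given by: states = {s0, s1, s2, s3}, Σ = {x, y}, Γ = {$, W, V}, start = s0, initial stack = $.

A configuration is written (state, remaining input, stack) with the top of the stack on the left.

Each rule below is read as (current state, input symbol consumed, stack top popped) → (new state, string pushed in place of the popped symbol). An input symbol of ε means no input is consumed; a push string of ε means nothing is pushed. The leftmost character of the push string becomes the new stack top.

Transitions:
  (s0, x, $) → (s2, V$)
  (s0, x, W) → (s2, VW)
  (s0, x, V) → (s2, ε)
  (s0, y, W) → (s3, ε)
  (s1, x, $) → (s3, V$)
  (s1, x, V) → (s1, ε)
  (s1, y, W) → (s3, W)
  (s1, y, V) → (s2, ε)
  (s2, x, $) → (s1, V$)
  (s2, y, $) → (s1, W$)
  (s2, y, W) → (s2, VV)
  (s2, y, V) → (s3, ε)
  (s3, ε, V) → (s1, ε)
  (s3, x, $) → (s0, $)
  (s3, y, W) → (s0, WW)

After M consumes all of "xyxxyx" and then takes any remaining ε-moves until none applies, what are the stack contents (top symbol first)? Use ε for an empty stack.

(s0, xyxxyx, $)
  read x, top $: go to s2, push V$ → (s2, yxxyx, V$)
  read y, top V: go to s3, push ε → (s3, xxyx, $)
  read x, top $: go to s0, push $ → (s0, xyx, $)
  read x, top $: go to s2, push V$ → (s2, yx, V$)
  read y, top V: go to s3, push ε → (s3, x, $)
  read x, top $: go to s0, push $ → (s0, ε, $)
All input consumed in state s0 with stack $.

$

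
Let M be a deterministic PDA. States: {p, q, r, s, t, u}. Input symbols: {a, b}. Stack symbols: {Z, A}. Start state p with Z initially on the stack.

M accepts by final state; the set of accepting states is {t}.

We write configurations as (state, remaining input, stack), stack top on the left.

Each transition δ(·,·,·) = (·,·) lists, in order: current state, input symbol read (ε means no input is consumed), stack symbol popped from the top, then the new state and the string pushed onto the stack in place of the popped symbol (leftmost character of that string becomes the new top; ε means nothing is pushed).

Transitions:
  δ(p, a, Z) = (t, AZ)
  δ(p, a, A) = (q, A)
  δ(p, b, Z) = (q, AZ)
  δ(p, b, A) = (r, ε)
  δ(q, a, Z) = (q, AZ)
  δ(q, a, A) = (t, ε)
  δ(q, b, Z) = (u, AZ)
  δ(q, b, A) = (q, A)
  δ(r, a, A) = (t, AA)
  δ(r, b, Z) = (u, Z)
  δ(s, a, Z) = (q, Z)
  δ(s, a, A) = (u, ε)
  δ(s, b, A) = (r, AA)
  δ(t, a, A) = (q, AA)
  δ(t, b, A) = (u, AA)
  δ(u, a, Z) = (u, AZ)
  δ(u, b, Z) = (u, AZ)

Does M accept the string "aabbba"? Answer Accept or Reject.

(p, aabbba, Z)
  read a, top Z: go to t, push AZ → (t, abbba, AZ)
  read a, top A: go to q, push AA → (q, bbba, AAZ)
  read b, top A: go to q, push A → (q, bba, AAZ)
  read b, top A: go to q, push A → (q, ba, AAZ)
  read b, top A: go to q, push A → (q, a, AAZ)
  read a, top A: go to t, push ε → (t, ε, AZ)
All input consumed; state t ∈ F.

Accept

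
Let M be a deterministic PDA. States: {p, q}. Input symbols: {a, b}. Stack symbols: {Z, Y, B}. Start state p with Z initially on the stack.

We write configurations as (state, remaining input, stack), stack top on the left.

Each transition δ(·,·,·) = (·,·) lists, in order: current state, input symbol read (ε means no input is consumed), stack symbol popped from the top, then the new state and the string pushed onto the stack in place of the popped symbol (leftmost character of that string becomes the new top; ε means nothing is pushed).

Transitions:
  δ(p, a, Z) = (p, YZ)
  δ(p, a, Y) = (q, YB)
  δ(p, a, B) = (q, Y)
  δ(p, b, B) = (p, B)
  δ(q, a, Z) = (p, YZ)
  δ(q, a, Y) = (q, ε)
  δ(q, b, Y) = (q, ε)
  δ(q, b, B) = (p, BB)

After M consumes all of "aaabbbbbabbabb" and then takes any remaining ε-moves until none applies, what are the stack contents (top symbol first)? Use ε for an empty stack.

BBZ

(p, aaabbbbbabbabb, Z)
  read a, top Z: go to p, push YZ → (p, aabbbbbabbabb, YZ)
  read a, top Y: go to q, push YB → (q, abbbbbabbabb, YBZ)
  read a, top Y: go to q, push ε → (q, bbbbbabbabb, BZ)
  read b, top B: go to p, push BB → (p, bbbbabbabb, BBZ)
  read b, top B: go to p, push B → (p, bbbabbabb, BBZ)
  read b, top B: go to p, push B → (p, bbabbabb, BBZ)
  read b, top B: go to p, push B → (p, babbabb, BBZ)
  read b, top B: go to p, push B → (p, abbabb, BBZ)
  read a, top B: go to q, push Y → (q, bbabb, YBZ)
  read b, top Y: go to q, push ε → (q, babb, BZ)
  read b, top B: go to p, push BB → (p, abb, BBZ)
  read a, top B: go to q, push Y → (q, bb, YBZ)
  read b, top Y: go to q, push ε → (q, b, BZ)
  read b, top B: go to p, push BB → (p, ε, BBZ)
All input consumed in state p with stack BBZ.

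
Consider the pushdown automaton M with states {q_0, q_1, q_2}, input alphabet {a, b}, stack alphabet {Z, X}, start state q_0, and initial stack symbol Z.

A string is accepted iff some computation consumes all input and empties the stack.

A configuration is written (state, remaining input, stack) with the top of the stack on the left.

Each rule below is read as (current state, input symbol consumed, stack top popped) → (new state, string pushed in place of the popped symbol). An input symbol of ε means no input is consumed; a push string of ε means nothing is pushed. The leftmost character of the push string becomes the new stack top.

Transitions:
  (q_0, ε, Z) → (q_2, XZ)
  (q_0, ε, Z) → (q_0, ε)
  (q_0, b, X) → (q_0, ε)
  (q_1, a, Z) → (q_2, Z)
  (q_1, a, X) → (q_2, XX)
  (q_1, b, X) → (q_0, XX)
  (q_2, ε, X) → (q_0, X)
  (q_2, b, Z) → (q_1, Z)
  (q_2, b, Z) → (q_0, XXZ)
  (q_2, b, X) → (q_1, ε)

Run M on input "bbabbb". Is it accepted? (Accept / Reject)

Accept

One accepting computation: (q_0, bbabbb, Z) ⊢ (q_2, bbabbb, XZ) ⊢ (q_0, bbabbb, XZ) ⊢ (q_0, babbb, Z) ⊢ (q_2, babbb, XZ) ⊢ (q_1, abbb, Z) ⊢ (q_2, bbb, Z) ⊢ (q_0, bb, XXZ) ⊢ (q_0, b, XZ) ⊢ (q_0, ε, Z) ⊢ (q_0, ε, ε)
All input consumed and the stack is empty.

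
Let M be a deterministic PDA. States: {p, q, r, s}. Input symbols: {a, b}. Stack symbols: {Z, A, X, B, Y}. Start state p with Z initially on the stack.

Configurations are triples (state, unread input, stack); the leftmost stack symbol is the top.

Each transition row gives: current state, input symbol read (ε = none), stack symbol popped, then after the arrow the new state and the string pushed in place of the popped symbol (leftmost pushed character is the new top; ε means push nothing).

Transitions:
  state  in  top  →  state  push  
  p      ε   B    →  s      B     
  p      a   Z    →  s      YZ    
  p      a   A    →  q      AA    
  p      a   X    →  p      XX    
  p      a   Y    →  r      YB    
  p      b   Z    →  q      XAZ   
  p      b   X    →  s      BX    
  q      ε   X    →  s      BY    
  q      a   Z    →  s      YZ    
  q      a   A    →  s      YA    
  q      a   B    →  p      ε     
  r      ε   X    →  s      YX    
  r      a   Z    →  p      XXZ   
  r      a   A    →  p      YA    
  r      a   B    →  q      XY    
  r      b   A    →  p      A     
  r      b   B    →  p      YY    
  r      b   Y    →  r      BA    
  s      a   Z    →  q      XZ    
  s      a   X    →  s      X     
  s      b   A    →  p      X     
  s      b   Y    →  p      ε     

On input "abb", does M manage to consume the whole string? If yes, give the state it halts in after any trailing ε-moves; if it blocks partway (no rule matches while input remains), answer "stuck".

s

(p, abb, Z)
  read a, top Z: go to s, push YZ → (s, bb, YZ)
  read b, top Y: go to p, push ε → (p, b, Z)
  read b, top Z: go to q, push XAZ → (q, ε, XAZ)
  ε-move, top X: go to s, push BY → (s, ε, BYAZ)
All input consumed; M is in state s.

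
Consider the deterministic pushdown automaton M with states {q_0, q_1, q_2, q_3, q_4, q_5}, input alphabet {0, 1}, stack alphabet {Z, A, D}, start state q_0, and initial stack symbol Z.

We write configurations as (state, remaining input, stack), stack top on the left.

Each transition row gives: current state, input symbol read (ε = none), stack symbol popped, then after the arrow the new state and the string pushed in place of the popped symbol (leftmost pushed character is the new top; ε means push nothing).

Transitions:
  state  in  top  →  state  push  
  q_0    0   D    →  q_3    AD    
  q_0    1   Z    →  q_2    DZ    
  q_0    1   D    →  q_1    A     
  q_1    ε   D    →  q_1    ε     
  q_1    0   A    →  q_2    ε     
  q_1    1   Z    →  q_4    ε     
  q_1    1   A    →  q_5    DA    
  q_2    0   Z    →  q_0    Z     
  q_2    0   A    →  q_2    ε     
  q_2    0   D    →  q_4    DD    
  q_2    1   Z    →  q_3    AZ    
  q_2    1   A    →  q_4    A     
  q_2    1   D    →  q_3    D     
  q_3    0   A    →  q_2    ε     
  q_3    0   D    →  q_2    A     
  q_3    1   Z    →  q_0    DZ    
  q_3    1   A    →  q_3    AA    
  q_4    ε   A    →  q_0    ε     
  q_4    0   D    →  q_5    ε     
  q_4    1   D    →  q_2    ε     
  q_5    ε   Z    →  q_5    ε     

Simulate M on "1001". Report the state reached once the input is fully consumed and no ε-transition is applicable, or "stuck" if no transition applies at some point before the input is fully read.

(q_0, 1001, Z)
  read 1, top Z: go to q_2, push DZ → (q_2, 001, DZ)
  read 0, top D: go to q_4, push DD → (q_4, 01, DDZ)
  read 0, top D: go to q_5, push ε → (q_5, 1, DZ)
No transition for (q_5, 1, top D); M blocks with input 1 remaining.

stuck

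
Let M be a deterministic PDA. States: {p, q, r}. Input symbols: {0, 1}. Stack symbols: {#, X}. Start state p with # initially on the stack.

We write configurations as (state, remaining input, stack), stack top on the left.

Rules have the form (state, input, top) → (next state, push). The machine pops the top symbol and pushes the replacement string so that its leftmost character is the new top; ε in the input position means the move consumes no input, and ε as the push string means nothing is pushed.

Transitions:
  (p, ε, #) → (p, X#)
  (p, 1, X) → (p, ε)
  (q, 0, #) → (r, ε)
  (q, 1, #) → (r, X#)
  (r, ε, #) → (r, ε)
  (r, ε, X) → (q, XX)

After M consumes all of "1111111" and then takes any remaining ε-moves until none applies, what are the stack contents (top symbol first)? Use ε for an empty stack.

(p, 1111111, #)
  ε-move, top #: go to p, push X# → (p, 1111111, X#)
  read 1, top X: go to p, push ε → (p, 111111, #)
  ε-move, top #: go to p, push X# → (p, 111111, X#)
  read 1, top X: go to p, push ε → (p, 11111, #)
  ε-move, top #: go to p, push X# → (p, 11111, X#)
  read 1, top X: go to p, push ε → (p, 1111, #)
  ε-move, top #: go to p, push X# → (p, 1111, X#)
  read 1, top X: go to p, push ε → (p, 111, #)
  ε-move, top #: go to p, push X# → (p, 111, X#)
  read 1, top X: go to p, push ε → (p, 11, #)
  ε-move, top #: go to p, push X# → (p, 11, X#)
  read 1, top X: go to p, push ε → (p, 1, #)
  ε-move, top #: go to p, push X# → (p, 1, X#)
  read 1, top X: go to p, push ε → (p, ε, #)
  ε-move, top #: go to p, push X# → (p, ε, X#)
All input consumed in state p with stack X#.

X#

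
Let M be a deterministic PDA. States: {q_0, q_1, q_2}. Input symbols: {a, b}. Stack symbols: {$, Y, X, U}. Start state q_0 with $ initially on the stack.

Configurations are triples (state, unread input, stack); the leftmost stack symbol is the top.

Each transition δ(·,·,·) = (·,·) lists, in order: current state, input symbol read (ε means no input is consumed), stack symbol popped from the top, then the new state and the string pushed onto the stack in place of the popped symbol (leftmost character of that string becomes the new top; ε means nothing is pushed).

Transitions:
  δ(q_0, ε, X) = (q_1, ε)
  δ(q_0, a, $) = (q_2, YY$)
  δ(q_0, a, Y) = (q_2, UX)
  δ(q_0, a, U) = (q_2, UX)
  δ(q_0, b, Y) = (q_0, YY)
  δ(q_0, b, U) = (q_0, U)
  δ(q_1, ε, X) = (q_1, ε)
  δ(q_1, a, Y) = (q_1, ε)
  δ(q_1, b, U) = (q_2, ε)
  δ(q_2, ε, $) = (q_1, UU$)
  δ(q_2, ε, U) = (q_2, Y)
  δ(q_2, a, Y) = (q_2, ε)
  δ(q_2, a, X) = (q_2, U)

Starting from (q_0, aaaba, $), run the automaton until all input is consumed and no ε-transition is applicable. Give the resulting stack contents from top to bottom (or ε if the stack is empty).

UU$

(q_0, aaaba, $) ⊢ (q_2, aaba, YY$) ⊢ (q_2, aba, Y$) ⊢ (q_2, ba, $) ⊢ (q_1, ba, UU$) ⊢ (q_2, a, U$) ⊢ (q_2, a, Y$) ⊢ (q_2, ε, $) ⊢ (q_1, ε, UU$)
All input consumed in state q_1 with stack UU$.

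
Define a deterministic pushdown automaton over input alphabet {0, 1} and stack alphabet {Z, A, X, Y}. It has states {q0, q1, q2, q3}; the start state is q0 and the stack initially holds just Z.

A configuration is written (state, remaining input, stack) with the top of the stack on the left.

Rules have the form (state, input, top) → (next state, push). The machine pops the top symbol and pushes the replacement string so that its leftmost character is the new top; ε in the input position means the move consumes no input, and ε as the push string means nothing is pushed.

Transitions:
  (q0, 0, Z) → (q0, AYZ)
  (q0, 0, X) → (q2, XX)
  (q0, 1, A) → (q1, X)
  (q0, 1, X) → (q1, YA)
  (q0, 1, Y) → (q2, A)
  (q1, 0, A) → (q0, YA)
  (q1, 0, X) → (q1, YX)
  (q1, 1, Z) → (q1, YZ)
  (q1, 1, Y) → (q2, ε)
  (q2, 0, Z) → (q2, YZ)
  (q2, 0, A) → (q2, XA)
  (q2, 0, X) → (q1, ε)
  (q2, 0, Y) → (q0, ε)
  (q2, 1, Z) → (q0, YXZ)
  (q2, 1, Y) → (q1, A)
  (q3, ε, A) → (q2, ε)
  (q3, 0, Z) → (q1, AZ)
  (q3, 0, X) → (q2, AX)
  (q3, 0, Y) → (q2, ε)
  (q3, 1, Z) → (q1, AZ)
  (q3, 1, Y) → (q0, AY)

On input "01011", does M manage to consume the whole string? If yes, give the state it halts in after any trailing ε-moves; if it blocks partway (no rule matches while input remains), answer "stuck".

(q0, 01011, Z) ⊢ (q0, 1011, AYZ) ⊢ (q1, 011, XYZ) ⊢ (q1, 11, YXYZ) ⊢ (q2, 1, XYZ)
No transition for (q2, 1, top X); M blocks with input 1 remaining.

stuck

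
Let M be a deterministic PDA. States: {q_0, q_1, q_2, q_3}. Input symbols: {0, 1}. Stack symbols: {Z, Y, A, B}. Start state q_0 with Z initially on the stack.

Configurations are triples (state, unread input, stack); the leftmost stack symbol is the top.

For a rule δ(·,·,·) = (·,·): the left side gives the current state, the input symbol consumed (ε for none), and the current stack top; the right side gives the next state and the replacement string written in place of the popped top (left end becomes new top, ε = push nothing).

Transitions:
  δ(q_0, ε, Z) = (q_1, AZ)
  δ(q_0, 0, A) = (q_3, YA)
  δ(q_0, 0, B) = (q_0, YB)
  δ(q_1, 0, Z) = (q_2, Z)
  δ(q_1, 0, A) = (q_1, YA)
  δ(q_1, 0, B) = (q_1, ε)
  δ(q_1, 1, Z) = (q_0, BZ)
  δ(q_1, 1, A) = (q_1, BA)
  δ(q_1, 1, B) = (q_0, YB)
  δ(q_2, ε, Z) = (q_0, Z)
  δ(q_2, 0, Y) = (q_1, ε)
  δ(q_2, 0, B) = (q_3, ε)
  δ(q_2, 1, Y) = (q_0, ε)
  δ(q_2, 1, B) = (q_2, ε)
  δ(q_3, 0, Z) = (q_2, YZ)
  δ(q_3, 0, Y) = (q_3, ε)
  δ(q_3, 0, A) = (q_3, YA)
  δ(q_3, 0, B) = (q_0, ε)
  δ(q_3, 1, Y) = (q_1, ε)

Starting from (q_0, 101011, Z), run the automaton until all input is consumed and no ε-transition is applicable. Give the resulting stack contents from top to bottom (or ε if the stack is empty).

(q_0, 101011, Z) ⊢ (q_1, 101011, AZ) ⊢ (q_1, 01011, BAZ) ⊢ (q_1, 1011, AZ) ⊢ (q_1, 011, BAZ) ⊢ (q_1, 11, AZ) ⊢ (q_1, 1, BAZ) ⊢ (q_0, ε, YBAZ)
All input consumed in state q_0 with stack YBAZ.

YBAZ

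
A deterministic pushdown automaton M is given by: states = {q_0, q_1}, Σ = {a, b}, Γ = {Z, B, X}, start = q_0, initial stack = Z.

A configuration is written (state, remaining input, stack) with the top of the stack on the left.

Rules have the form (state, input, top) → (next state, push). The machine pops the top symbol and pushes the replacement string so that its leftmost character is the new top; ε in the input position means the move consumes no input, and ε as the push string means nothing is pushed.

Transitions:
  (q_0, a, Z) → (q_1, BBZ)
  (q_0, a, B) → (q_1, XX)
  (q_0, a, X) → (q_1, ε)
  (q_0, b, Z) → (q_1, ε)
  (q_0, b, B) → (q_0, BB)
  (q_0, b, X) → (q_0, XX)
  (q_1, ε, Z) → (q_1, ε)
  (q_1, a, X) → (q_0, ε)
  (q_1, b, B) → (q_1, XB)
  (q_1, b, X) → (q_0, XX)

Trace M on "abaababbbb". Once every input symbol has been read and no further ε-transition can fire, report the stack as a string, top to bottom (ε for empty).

XXXXXXBZ

(q_0, abaababbbb, Z) ⊢ (q_1, baababbbb, BBZ) ⊢ (q_1, aababbbb, XBBZ) ⊢ (q_0, ababbbb, BBZ) ⊢ (q_1, babbbb, XXBZ) ⊢ (q_0, abbbb, XXXBZ) ⊢ (q_1, bbbb, XXBZ) ⊢ (q_0, bbb, XXXBZ) ⊢ (q_0, bb, XXXXBZ) ⊢ (q_0, b, XXXXXBZ) ⊢ (q_0, ε, XXXXXXBZ)
All input consumed in state q_0 with stack XXXXXXBZ.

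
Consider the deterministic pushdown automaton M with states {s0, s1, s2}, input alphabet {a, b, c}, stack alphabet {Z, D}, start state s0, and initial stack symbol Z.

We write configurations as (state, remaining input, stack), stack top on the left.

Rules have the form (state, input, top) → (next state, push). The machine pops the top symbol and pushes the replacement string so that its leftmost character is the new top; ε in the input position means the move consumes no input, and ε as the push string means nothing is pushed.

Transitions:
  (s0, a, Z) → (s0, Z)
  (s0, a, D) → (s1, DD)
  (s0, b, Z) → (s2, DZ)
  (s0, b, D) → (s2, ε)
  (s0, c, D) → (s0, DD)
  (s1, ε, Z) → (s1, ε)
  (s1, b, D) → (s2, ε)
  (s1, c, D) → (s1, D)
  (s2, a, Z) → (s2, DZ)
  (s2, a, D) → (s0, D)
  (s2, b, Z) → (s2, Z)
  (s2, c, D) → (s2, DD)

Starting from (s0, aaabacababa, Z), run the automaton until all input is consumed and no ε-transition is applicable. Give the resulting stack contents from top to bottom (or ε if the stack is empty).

(s0, aaabacababa, Z)
  read a, top Z: go to s0, push Z → (s0, aabacababa, Z)
  read a, top Z: go to s0, push Z → (s0, abacababa, Z)
  read a, top Z: go to s0, push Z → (s0, bacababa, Z)
  read b, top Z: go to s2, push DZ → (s2, acababa, DZ)
  read a, top D: go to s0, push D → (s0, cababa, DZ)
  read c, top D: go to s0, push DD → (s0, ababa, DDZ)
  read a, top D: go to s1, push DD → (s1, baba, DDDZ)
  read b, top D: go to s2, push ε → (s2, aba, DDZ)
  read a, top D: go to s0, push D → (s0, ba, DDZ)
  read b, top D: go to s2, push ε → (s2, a, DZ)
  read a, top D: go to s0, push D → (s0, ε, DZ)
All input consumed in state s0 with stack DZ.

DZ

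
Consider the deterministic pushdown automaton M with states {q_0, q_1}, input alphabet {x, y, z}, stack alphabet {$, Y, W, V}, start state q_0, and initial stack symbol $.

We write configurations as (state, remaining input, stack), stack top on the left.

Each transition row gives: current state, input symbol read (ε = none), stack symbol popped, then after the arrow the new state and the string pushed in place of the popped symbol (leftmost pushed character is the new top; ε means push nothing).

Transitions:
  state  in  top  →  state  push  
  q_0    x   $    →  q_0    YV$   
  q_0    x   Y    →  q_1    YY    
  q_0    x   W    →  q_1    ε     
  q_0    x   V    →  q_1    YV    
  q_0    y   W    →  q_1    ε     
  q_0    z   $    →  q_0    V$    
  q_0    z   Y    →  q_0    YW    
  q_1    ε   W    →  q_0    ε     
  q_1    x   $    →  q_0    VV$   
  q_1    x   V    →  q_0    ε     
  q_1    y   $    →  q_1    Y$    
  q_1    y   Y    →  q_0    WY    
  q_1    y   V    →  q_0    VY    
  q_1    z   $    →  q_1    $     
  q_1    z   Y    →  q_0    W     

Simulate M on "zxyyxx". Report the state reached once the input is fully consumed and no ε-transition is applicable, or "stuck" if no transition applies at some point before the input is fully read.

(q_0, zxyyxx, $) ⊢ (q_0, xyyxx, V$) ⊢ (q_1, yyxx, YV$) ⊢ (q_0, yxx, WYV$) ⊢ (q_1, xx, YV$)
No transition for (q_1, x, top Y); M blocks with input xx remaining.

stuck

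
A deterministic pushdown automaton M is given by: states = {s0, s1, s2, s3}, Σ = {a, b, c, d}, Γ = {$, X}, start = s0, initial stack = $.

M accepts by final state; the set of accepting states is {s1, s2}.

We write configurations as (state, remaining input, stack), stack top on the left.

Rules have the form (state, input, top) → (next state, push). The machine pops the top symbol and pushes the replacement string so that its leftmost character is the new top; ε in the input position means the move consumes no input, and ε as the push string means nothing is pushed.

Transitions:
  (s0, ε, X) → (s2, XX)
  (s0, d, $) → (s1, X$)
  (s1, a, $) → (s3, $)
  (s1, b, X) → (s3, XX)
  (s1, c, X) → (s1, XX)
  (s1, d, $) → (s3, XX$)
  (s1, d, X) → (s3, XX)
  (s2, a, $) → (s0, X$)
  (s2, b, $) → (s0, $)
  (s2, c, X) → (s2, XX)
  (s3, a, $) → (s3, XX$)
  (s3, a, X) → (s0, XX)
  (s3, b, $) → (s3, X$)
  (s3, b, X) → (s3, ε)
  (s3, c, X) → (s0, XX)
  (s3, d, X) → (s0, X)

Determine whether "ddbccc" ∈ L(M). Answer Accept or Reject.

(s0, ddbccc, $)
  read d, top $: go to s1, push X$ → (s1, dbccc, X$)
  read d, top X: go to s3, push XX → (s3, bccc, XX$)
  read b, top X: go to s3, push ε → (s3, ccc, X$)
  read c, top X: go to s0, push XX → (s0, cc, XX$)
  ε-move, top X: go to s2, push XX → (s2, cc, XXX$)
  read c, top X: go to s2, push XX → (s2, c, XXXX$)
  read c, top X: go to s2, push XX → (s2, ε, XXXXX$)
All input consumed; state s2 ∈ F.

Accept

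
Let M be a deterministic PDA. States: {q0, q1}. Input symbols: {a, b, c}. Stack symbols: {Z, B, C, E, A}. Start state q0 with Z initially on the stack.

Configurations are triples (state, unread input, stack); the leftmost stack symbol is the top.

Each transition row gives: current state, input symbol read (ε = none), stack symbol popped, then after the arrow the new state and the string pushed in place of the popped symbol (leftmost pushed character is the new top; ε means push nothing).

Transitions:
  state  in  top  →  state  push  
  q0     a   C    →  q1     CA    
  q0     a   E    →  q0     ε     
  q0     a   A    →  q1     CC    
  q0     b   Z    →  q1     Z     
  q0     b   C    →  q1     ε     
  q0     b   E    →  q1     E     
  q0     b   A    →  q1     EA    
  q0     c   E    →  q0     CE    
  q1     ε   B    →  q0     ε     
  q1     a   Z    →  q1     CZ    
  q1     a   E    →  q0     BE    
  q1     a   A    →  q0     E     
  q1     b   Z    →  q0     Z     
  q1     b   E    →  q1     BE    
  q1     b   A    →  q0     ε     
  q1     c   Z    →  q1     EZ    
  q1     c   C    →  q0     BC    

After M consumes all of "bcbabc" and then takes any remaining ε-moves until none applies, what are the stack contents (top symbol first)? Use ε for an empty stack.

EZ

(q0, bcbabc, Z)
  read b, top Z: go to q1, push Z → (q1, cbabc, Z)
  read c, top Z: go to q1, push EZ → (q1, babc, EZ)
  read b, top E: go to q1, push BE → (q1, abc, BEZ)
  ε-move, top B: go to q0, push ε → (q0, abc, EZ)
  read a, top E: go to q0, push ε → (q0, bc, Z)
  read b, top Z: go to q1, push Z → (q1, c, Z)
  read c, top Z: go to q1, push EZ → (q1, ε, EZ)
All input consumed in state q1 with stack EZ.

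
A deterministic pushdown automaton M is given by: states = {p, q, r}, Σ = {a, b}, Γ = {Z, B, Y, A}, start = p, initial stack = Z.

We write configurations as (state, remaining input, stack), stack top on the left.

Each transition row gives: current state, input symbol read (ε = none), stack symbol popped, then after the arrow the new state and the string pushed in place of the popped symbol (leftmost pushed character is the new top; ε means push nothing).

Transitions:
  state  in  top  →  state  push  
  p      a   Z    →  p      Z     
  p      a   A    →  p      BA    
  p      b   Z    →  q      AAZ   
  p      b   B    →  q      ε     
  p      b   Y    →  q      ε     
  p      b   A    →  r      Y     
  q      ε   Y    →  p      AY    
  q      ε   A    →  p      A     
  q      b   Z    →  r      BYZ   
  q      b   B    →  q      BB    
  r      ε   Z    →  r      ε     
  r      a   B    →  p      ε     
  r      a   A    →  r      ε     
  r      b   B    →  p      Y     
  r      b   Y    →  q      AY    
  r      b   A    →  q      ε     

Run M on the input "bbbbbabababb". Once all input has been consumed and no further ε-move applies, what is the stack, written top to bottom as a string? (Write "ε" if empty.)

YYYAZ

(p, bbbbbabababb, Z)
  read b, top Z: go to q, push AAZ → (q, bbbbabababb, AAZ)
  ε-move, top A: go to p, push A → (p, bbbbabababb, AAZ)
  read b, top A: go to r, push Y → (r, bbbabababb, YAZ)
  read b, top Y: go to q, push AY → (q, bbabababb, AYAZ)
  ε-move, top A: go to p, push A → (p, bbabababb, AYAZ)
  read b, top A: go to r, push Y → (r, babababb, YYAZ)
  read b, top Y: go to q, push AY → (q, abababb, AYYAZ)
  ε-move, top A: go to p, push A → (p, abababb, AYYAZ)
  read a, top A: go to p, push BA → (p, bababb, BAYYAZ)
  read b, top B: go to q, push ε → (q, ababb, AYYAZ)
  ε-move, top A: go to p, push A → (p, ababb, AYYAZ)
  read a, top A: go to p, push BA → (p, babb, BAYYAZ)
  read b, top B: go to q, push ε → (q, abb, AYYAZ)
  ε-move, top A: go to p, push A → (p, abb, AYYAZ)
  read a, top A: go to p, push BA → (p, bb, BAYYAZ)
  read b, top B: go to q, push ε → (q, b, AYYAZ)
  ε-move, top A: go to p, push A → (p, b, AYYAZ)
  read b, top A: go to r, push Y → (r, ε, YYYAZ)
All input consumed in state r with stack YYYAZ.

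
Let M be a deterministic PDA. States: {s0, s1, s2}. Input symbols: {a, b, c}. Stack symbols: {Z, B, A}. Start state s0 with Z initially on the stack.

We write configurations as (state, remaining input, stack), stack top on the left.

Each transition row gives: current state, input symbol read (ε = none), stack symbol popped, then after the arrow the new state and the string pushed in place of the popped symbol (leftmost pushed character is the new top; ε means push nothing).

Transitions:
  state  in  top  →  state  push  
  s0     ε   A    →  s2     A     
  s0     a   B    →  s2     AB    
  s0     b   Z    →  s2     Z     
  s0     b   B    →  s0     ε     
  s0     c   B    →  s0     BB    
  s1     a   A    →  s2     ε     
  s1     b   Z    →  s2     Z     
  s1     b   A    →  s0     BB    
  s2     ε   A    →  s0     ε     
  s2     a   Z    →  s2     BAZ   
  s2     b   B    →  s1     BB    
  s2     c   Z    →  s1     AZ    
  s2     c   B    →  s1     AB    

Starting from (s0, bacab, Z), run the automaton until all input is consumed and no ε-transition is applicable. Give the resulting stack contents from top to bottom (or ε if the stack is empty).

BBAZ

(s0, bacab, Z) ⊢ (s2, acab, Z) ⊢ (s2, cab, BAZ) ⊢ (s1, ab, ABAZ) ⊢ (s2, b, BAZ) ⊢ (s1, ε, BBAZ)
All input consumed in state s1 with stack BBAZ.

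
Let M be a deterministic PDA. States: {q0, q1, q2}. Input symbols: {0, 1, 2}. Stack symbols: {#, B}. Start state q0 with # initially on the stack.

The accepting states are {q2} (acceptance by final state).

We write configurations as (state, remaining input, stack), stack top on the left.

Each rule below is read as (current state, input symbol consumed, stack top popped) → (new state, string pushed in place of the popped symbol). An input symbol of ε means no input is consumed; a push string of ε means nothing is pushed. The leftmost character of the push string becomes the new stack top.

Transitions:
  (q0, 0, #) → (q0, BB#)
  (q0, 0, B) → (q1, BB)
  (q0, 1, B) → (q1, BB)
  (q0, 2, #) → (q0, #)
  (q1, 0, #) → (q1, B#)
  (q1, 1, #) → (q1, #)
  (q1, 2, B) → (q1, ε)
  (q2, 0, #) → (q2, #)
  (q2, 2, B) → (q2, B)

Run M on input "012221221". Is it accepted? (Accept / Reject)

(q0, 012221221, #) ⊢ (q0, 12221221, BB#) ⊢ (q1, 2221221, BBB#) ⊢ (q1, 221221, BB#) ⊢ (q1, 21221, B#) ⊢ (q1, 1221, #) ⊢ (q1, 221, #)
No transition applies at (q1, 221, #); input not fully consumed.

Reject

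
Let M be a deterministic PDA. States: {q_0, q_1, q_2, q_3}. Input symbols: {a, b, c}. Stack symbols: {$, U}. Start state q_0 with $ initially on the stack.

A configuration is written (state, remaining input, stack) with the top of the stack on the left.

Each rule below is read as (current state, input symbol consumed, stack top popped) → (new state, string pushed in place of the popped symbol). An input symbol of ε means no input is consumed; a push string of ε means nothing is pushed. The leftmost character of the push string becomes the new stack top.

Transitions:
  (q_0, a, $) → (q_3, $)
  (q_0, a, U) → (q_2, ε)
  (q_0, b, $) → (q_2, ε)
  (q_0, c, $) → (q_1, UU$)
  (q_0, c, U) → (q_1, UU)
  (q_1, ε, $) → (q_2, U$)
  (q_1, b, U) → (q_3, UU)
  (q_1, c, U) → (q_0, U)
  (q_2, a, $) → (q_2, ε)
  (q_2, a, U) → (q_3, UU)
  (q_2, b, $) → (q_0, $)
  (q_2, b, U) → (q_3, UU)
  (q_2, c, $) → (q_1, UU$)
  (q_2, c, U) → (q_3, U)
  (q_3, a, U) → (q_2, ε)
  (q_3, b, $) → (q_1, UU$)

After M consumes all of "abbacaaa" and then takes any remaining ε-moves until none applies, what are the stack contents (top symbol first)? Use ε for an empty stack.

U$

(q_0, abbacaaa, $) ⊢ (q_3, bbacaaa, $) ⊢ (q_1, bacaaa, UU$) ⊢ (q_3, acaaa, UUU$) ⊢ (q_2, caaa, UU$) ⊢ (q_3, aaa, UU$) ⊢ (q_2, aa, U$) ⊢ (q_3, a, UU$) ⊢ (q_2, ε, U$)
All input consumed in state q_2 with stack U$.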